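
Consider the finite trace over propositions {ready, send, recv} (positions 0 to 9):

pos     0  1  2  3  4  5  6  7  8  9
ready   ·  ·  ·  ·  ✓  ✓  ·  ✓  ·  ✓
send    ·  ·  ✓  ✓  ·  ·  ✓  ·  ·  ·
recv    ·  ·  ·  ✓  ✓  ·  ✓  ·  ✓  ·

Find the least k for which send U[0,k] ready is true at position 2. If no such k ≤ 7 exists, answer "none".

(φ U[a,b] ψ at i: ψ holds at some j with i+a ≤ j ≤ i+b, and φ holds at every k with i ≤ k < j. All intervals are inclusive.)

2

Need earliest j ≥ 2 with ready, and send at every k in [2,j-1].
  j=2: rhs fails.
  j=3: rhs fails.
  j=4: rhs holds; lhs holds on [2,3]. k = 2.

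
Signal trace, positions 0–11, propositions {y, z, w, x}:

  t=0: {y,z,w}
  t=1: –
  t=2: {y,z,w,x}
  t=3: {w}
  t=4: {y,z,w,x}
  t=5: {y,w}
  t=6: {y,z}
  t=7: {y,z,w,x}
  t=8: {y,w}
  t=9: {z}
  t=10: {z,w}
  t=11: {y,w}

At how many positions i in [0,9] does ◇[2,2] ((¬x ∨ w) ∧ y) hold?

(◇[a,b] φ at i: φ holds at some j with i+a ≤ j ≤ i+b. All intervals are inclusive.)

7

Evaluate at each i in [0,9]:
  i=0: ✓ (witness j=2)
  i=1: ✗ (none in [3,3])
  i=2: ✓ (witness j=4)
  i=3: ✓ (witness j=5)
  i=4: ✓ (witness j=6)
  i=5: ✓ (witness j=7)
  i=6: ✓ (witness j=8)
  i=7: ✗ (none in [9,9])
  i=8: ✗ (none in [10,10])
  i=9: ✓ (witness j=11)
Positions where it holds: {0, 2, 3, 4, 5, 6, 9} → 7.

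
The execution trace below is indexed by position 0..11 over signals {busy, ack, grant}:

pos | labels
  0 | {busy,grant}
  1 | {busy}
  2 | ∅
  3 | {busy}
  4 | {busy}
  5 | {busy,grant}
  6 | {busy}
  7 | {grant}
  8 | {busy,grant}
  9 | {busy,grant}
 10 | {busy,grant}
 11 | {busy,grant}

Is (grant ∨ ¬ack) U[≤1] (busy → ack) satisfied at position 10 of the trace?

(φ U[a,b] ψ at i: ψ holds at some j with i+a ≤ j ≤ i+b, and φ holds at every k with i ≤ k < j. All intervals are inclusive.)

False

Need some j in [10,11] with (busy → ack), and (grant ∨ ¬ack) at every k in [10,j-1].
  j=10: (busy → ack) false.
  j=11: (busy → ack) false.
No j in the window works → until fails.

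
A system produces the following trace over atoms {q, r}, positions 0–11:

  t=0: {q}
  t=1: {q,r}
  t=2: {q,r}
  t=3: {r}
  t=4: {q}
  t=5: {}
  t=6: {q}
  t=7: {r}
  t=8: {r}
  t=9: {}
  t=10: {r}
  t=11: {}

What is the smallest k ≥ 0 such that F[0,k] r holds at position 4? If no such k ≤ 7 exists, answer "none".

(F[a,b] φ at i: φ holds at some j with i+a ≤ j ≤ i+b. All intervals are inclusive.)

3

Scan j = 4,5,… for r:
  j=4: fails
  j=5: fails
  j=6: fails
  j=7: holds
First hit at j=7, so smallest k = 7-4 = 3.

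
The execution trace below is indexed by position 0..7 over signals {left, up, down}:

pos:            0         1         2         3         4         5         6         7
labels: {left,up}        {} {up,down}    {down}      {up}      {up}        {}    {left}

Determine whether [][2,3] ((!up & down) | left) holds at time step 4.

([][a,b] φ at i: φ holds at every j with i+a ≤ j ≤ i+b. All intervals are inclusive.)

Check ((!up & down) | left) at every j in [6,7]:
  j=6: false
  j=7: true
Fails at j=6 → formula fails.

False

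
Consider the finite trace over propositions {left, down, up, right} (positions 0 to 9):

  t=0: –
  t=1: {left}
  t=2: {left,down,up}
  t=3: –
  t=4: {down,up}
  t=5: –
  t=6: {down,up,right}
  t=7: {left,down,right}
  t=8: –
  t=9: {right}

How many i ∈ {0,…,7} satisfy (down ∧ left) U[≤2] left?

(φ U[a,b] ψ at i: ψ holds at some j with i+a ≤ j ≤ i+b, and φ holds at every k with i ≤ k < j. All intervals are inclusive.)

3

Evaluate at each i in [0,7]:
  i=0: ✗ (lhs fails at k=0 before rhs at j=1)
  i=1: ✓ (rhs at j=1)
  i=2: ✓ (rhs at j=2)
  i=3: ✗ (no rhs in [3,5])
  i=4: ✗ (no rhs in [4,6])
  i=5: ✗ (lhs fails at k=5 before rhs at j=7)
  i=6: ✗ (lhs fails at k=6 before rhs at j=7)
  i=7: ✓ (rhs at j=7)
Positions where it holds: {1, 2, 7} → 3.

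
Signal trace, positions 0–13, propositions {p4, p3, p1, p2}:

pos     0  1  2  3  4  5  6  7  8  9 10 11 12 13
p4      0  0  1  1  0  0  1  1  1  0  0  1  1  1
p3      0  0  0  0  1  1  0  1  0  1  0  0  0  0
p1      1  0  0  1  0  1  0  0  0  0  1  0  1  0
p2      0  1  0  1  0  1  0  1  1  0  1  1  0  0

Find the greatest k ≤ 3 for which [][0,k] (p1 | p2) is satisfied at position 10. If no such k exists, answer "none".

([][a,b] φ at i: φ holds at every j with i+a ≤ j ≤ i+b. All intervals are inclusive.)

2

(p1 | p2) must hold from j=10 onward; find where it first fails.
  j=10: holds
  j=11: holds
  j=12: holds
  j=13: fails
Holds on [10,12], so largest k = 2.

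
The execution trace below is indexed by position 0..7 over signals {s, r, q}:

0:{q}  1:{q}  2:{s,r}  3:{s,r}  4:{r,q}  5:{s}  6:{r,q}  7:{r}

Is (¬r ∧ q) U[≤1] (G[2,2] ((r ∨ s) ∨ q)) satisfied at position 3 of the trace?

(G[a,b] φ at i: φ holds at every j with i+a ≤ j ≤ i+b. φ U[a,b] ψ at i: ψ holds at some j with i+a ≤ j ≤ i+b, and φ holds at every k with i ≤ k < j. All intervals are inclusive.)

Holds

Need some j in [3,4] with G[2,2] ((r ∨ s) ∨ q), and (¬r ∧ q) at every k in [3,j-1].
  j=3: G[2,2] ((r ∨ s) ∨ q) holds; no prefix to check → satisfied.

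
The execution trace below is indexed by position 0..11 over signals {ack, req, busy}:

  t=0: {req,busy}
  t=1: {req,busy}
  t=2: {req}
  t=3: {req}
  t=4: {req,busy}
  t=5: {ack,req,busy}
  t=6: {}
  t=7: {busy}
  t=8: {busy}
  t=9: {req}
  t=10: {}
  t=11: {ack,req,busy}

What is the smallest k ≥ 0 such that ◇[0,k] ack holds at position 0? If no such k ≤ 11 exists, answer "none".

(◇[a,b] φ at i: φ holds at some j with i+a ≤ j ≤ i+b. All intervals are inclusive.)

5

Scan j = 0,1,… for ack:
  j=0: fails
  j=1: fails
  j=2: fails
  j=3: fails
  j=4: fails
  j=5: holds
First hit at j=5, so smallest k = 5-0 = 5.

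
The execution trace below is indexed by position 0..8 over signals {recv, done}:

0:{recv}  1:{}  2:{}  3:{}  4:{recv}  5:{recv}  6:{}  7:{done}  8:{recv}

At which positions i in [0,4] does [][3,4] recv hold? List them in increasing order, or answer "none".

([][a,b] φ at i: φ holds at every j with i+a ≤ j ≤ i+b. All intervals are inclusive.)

1

Evaluate at each i in [0,4]:
  i=0: ✗ (fails at j=3)
  i=1: ✓ (all of [4,5])
  i=2: ✗ (fails at j=6)
  i=3: ✗ (fails at j=6)
  i=4: ✗ (fails at j=7)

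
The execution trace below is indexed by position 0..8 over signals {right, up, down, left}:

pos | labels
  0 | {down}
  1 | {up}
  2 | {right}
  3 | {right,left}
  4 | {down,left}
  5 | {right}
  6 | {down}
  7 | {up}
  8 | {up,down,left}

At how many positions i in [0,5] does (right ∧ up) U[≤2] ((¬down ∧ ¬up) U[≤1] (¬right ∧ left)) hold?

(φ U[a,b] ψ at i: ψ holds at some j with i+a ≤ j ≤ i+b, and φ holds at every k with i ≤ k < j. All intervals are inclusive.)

Evaluate at each i in [0,5]:
  i=0: ✗ (no rhs in [0,2])
  i=1: ✗ (lhs fails at k=1 before rhs at j=3)
  i=2: ✗ (lhs fails at k=2 before rhs at j=3)
  i=3: ✓ (rhs at j=3)
  i=4: ✓ (rhs at j=4)
  i=5: ✗ (no rhs in [5,7])
Positions where it holds: {3, 4} → 2.

2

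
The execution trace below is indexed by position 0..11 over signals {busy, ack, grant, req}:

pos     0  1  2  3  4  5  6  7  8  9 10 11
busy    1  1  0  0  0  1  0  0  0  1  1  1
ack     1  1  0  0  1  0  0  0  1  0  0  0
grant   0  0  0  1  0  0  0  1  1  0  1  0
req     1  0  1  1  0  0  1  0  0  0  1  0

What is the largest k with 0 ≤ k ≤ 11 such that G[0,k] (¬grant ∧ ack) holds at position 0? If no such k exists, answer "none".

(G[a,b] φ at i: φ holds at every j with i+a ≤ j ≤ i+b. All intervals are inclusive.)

1

(¬grant ∧ ack) must hold from j=0 onward; find where it first fails.
  j=0: holds
  j=1: holds
  j=2: fails
Holds on [0,1], so largest k = 1.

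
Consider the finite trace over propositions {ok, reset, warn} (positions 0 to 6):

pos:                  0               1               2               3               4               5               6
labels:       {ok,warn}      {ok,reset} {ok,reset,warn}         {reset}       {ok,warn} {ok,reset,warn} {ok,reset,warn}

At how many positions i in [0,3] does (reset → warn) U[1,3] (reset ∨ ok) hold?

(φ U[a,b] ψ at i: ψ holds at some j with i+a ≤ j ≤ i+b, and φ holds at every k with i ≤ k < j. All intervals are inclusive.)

2

Evaluate at each i in [0,3]:
  i=0: ✓ (rhs at j=1; lhs holds on [0,0])
  i=1: ✗ (lhs fails at k=1 before rhs at j=2)
  i=2: ✓ (rhs at j=3; lhs holds on [2,2])
  i=3: ✗ (lhs fails at k=3 before rhs at j=4)
Positions where it holds: {0, 2} → 2.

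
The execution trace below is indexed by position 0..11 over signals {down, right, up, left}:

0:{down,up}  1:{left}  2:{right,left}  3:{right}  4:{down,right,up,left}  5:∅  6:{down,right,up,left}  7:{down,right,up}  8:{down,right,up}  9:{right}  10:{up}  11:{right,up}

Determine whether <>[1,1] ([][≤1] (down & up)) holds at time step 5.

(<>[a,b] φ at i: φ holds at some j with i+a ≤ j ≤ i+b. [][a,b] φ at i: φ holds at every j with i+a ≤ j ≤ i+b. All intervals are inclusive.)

True

Check [][≤1] (down & up) at each j in [6,6]:
  j=6: holds on [6,7]
Found at j=6 → formula holds.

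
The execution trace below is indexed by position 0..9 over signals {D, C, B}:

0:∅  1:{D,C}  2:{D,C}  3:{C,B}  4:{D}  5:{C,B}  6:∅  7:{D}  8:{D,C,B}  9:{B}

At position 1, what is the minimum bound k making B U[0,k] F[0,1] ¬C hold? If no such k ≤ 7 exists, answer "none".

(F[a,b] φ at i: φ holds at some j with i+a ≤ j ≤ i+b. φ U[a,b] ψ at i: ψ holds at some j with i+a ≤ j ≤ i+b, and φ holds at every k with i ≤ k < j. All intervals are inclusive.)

Need earliest j ≥ 1 with F[0,1] ¬C, and B at every k in [1,j-1].
  j=1: rhs fails.
  j=2: rhs fails.
  j=3: rhs holds but lhs fails at k=1.
  j=4: rhs holds but lhs fails at k=1.
  j=5: rhs holds but lhs fails at k=1.
  j=6: rhs holds but lhs fails at k=1.
  j=7: rhs holds but lhs fails at k=1.
  j=8: rhs holds but lhs fails at k=1.
No witness within the range → none.

none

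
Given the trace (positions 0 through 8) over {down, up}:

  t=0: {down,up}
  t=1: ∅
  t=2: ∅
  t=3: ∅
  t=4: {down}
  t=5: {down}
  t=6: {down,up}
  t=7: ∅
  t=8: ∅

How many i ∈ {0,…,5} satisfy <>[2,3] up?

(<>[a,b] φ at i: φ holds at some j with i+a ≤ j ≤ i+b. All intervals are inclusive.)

2

Evaluate at each i in [0,5]:
  i=0: ✗ (none in [2,3])
  i=1: ✗ (none in [3,4])
  i=2: ✗ (none in [4,5])
  i=3: ✓ (witness j=6)
  i=4: ✓ (witness j=6)
  i=5: ✗ (none in [7,8])
Positions where it holds: {3, 4} → 2.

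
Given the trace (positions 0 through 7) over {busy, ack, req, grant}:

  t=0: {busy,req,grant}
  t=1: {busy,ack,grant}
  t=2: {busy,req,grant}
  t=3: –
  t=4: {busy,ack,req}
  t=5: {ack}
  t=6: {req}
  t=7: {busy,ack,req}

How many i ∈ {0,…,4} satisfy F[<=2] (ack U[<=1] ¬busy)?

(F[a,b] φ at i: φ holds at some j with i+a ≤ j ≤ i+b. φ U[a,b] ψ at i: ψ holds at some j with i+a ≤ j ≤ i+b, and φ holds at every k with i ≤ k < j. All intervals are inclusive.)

Evaluate at each i in [0,4]:
  i=0: ✗ (none in [0,2])
  i=1: ✓ (witness j=3)
  i=2: ✓ (witness j=3)
  i=3: ✓ (witness j=3)
  i=4: ✓ (witness j=4)
Positions where it holds: {1, 2, 3, 4} → 4.

4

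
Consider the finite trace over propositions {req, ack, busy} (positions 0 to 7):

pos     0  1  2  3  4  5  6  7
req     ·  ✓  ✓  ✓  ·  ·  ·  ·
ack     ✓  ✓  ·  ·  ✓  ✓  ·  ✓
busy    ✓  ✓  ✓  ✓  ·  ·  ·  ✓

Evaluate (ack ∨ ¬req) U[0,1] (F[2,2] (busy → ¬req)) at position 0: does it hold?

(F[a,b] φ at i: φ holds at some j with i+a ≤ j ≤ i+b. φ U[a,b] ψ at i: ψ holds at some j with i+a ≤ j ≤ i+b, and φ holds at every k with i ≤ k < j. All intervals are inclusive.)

Need some j in [0,1] with F[2,2] (busy → ¬req), and (ack ∨ ¬req) at every k in [0,j-1].
  j=0: F[2,2] (busy → ¬req) — fails (none in [2,2]).
  j=1: F[2,2] (busy → ¬req) — fails (none in [3,3]).
No j in the window works → until fails.

False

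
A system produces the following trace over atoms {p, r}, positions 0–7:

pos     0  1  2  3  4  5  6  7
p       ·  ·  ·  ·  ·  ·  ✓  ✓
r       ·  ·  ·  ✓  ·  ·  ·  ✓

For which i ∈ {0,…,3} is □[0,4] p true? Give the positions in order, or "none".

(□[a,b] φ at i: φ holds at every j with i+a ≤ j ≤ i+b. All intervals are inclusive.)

none

Evaluate at each i in [0,3]:
  i=0: ✗ (fails at j=0)
  i=1: ✗ (fails at j=1)
  i=2: ✗ (fails at j=2)
  i=3: ✗ (fails at j=3)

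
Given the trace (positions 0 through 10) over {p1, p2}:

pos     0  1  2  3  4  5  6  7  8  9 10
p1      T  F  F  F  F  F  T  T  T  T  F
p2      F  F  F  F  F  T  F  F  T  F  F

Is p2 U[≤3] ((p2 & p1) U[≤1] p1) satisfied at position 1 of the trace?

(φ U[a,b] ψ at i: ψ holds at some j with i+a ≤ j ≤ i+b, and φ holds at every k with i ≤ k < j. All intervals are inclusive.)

Need some j in [1,4] with ((p2 & p1) U[≤1] p1), and p2 at every k in [1,j-1].
  j=1: ((p2 & p1) U[≤1] p1) — fails.
  j=2: ((p2 & p1) U[≤1] p1) — fails.
  j=3: ((p2 & p1) U[≤1] p1) — fails.
  j=4: ((p2 & p1) U[≤1] p1) — fails.
No j in the window works → until fails.

False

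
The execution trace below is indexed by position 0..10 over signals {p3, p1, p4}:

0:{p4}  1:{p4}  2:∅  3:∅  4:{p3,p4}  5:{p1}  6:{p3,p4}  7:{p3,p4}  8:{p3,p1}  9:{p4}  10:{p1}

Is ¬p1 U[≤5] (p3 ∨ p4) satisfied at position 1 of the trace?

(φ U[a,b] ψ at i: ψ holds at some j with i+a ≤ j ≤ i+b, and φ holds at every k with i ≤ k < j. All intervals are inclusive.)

Need some j in [1,6] with (p3 ∨ p4), and ¬p1 at every k in [1,j-1].
  j=1: (p3 ∨ p4) holds; no prefix to check → satisfied.

Holds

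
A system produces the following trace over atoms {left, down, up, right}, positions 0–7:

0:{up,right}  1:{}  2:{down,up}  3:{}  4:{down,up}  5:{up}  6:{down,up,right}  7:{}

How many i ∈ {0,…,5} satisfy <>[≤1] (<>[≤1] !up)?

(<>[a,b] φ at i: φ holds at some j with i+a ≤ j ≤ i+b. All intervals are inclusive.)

5

Evaluate at each i in [0,5]:
  i=0: ✓ (witness j=0)
  i=1: ✓ (witness j=1)
  i=2: ✓ (witness j=2)
  i=3: ✓ (witness j=3)
  i=4: ✗ (none in [4,5])
  i=5: ✓ (witness j=6)
Positions where it holds: {0, 1, 2, 3, 5} → 5.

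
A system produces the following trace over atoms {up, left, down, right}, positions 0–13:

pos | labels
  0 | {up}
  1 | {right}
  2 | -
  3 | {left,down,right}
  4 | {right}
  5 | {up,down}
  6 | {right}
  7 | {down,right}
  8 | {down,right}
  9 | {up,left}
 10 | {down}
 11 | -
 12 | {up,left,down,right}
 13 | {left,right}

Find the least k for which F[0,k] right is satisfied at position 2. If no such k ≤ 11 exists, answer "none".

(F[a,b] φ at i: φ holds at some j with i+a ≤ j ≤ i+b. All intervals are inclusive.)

1

Scan j = 2,3,… for right:
  j=2: fails
  j=3: holds
First hit at j=3, so smallest k = 3-2 = 1.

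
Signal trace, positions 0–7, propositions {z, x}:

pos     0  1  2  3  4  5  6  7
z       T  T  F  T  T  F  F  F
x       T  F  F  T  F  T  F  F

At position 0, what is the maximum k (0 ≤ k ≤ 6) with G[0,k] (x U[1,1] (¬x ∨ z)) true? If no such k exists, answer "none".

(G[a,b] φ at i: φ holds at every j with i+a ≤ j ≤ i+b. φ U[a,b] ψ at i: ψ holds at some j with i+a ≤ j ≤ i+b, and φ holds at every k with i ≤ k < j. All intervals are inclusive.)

(x U[1,1] (¬x ∨ z)) must hold from j=0 onward; find where it first fails.
  j=0: holds
  j=1: fails
Holds on [0,0], so largest k = 0.

0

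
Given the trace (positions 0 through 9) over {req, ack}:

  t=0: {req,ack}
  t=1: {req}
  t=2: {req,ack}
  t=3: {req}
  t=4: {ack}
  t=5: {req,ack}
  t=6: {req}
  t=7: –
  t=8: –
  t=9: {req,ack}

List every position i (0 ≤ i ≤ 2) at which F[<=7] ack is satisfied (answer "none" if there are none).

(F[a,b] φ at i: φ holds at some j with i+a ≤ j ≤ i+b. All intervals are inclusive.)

Evaluate at each i in [0,2]:
  i=0: ✓ (witness j=0)
  i=1: ✓ (witness j=2)
  i=2: ✓ (witness j=2)

0, 1, 2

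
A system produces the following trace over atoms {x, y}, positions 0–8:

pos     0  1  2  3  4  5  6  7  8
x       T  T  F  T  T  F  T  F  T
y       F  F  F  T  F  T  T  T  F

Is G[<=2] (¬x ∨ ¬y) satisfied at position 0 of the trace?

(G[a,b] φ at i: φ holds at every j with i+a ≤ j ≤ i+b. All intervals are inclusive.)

Check (¬x ∨ ¬y) at every j in [0,2]:
  j=0: true
  j=1: true
  j=2: true
All positions satisfy it → formula holds.

True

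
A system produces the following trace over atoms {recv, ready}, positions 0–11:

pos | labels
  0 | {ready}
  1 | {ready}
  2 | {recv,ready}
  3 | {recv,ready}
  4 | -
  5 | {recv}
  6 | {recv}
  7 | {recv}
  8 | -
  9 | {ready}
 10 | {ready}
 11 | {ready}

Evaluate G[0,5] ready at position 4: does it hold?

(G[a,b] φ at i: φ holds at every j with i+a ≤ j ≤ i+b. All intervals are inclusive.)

Check ready at every j in [4,9]:
  j=4: false
  j=5: false
  j=6: false
  j=7: false
  j=8: false
  j=9: true
Fails at j=4 → formula fails.

No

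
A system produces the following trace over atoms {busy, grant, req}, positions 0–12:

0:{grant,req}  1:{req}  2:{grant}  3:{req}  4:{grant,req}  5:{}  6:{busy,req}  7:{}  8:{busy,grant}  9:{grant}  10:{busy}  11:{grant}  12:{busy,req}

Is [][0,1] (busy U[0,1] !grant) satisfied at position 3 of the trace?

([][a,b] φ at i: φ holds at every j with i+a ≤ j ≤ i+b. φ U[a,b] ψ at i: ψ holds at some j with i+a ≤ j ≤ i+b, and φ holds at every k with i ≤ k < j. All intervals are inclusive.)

Check (busy U[0,1] !grant) at every j in [3,4]:
  j=3: holds
  j=4: fails
Fails at j=4 → formula fails.

False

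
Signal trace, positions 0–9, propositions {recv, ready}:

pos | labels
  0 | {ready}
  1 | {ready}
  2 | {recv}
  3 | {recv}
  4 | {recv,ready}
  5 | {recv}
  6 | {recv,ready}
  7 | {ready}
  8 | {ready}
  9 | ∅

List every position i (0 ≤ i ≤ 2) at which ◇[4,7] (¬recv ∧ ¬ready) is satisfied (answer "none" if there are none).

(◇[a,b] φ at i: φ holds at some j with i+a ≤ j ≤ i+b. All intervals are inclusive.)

Evaluate at each i in [0,2]:
  i=0: ✗ (none in [4,7])
  i=1: ✗ (none in [5,8])
  i=2: ✓ (witness j=9)

2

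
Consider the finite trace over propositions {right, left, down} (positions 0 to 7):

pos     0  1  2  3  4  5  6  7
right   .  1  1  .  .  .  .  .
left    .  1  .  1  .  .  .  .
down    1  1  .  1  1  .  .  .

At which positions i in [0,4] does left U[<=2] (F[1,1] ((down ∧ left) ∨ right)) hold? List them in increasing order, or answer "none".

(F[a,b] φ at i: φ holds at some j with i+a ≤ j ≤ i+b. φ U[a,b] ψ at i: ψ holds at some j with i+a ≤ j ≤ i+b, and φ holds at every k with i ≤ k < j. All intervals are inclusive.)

0, 1, 2

Evaluate at each i in [0,4]:
  i=0: ✓ (rhs at j=0)
  i=1: ✓ (rhs at j=1)
  i=2: ✓ (rhs at j=2)
  i=3: ✗ (no rhs in [3,5])
  i=4: ✗ (no rhs in [4,6])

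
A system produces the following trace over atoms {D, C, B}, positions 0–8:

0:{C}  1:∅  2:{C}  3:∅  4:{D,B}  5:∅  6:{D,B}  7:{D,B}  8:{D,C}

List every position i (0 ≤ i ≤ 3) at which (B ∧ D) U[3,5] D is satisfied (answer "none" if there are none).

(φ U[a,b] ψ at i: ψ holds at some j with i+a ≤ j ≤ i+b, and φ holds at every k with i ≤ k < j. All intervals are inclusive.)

none

Evaluate at each i in [0,3]:
  i=0: ✗ (lhs fails at k=0 before rhs at j=4)
  i=1: ✗ (lhs fails at k=1 before rhs at j=4)
  i=2: ✗ (lhs fails at k=2 before rhs at j=6)
  i=3: ✗ (lhs fails at k=3 before rhs at j=6)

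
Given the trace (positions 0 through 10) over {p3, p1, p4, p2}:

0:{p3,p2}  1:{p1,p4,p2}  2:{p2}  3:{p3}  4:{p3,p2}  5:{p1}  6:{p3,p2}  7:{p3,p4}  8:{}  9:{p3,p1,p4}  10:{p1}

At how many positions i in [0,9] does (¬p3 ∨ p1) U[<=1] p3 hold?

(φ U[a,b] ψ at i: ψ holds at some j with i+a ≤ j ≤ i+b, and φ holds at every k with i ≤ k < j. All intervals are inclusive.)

Evaluate at each i in [0,9]:
  i=0: ✓ (rhs at j=0)
  i=1: ✗ (no rhs in [1,2])
  i=2: ✓ (rhs at j=3; lhs holds on [2,2])
  i=3: ✓ (rhs at j=3)
  i=4: ✓ (rhs at j=4)
  i=5: ✓ (rhs at j=6; lhs holds on [5,5])
  i=6: ✓ (rhs at j=6)
  i=7: ✓ (rhs at j=7)
  i=8: ✓ (rhs at j=9; lhs holds on [8,8])
  i=9: ✓ (rhs at j=9)
Positions where it holds: {0, 2, 3, 4, 5, 6, 7, 8, 9} → 9.

9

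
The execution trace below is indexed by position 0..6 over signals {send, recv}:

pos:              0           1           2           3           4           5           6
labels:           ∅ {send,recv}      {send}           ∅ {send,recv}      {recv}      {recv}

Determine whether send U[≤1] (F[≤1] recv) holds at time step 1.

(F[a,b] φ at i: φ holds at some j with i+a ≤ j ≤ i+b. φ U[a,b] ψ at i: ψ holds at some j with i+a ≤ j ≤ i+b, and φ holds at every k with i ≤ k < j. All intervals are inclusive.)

Holds

Need some j in [1,2] with F[≤1] recv, and send at every k in [1,j-1].
  j=1: F[≤1] recv holds; no prefix to check → satisfied.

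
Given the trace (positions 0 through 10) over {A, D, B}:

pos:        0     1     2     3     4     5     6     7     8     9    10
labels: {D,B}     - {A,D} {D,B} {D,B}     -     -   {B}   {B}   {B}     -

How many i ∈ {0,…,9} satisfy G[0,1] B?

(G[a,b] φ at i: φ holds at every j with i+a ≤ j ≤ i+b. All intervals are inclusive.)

Evaluate at each i in [0,9]:
  i=0: ✗ (fails at j=1)
  i=1: ✗ (fails at j=1)
  i=2: ✗ (fails at j=2)
  i=3: ✓ (all of [3,4])
  i=4: ✗ (fails at j=5)
  i=5: ✗ (fails at j=5)
  i=6: ✗ (fails at j=6)
  i=7: ✓ (all of [7,8])
  i=8: ✓ (all of [8,9])
  i=9: ✗ (fails at j=10)
Positions where it holds: {3, 7, 8} → 3.

3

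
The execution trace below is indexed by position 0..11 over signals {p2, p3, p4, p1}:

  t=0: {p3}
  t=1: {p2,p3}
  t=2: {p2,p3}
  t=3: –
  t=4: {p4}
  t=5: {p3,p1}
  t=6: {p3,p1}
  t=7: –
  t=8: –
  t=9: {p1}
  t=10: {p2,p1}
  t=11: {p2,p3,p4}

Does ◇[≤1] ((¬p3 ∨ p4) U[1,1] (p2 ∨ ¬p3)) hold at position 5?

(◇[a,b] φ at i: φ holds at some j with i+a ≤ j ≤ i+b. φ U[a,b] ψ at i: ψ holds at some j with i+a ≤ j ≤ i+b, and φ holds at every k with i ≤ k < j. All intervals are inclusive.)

False

Check ((¬p3 ∨ p4) U[1,1] (p2 ∨ ¬p3)) at each j in [5,6]:
  j=5: fails
  j=6: fails
No position in the window satisfies it → formula fails.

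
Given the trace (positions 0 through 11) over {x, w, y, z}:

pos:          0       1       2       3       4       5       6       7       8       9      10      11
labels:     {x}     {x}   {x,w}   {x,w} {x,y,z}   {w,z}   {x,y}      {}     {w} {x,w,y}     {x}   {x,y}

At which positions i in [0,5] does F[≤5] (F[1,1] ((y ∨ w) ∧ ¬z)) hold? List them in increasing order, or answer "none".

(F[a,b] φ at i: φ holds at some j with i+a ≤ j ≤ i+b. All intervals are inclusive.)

Evaluate at each i in [0,5]:
  i=0: ✓ (witness j=1)
  i=1: ✓ (witness j=1)
  i=2: ✓ (witness j=2)
  i=3: ✓ (witness j=5)
  i=4: ✓ (witness j=5)
  i=5: ✓ (witness j=5)

0, 1, 2, 3, 4, 5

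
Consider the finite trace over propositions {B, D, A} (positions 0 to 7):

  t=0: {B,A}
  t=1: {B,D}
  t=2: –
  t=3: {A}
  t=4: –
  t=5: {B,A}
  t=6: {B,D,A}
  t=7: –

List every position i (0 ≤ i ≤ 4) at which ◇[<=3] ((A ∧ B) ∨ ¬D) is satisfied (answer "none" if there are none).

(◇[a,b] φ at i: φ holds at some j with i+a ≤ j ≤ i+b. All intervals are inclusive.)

0, 1, 2, 3, 4

Evaluate at each i in [0,4]:
  i=0: ✓ (witness j=0)
  i=1: ✓ (witness j=2)
  i=2: ✓ (witness j=2)
  i=3: ✓ (witness j=3)
  i=4: ✓ (witness j=4)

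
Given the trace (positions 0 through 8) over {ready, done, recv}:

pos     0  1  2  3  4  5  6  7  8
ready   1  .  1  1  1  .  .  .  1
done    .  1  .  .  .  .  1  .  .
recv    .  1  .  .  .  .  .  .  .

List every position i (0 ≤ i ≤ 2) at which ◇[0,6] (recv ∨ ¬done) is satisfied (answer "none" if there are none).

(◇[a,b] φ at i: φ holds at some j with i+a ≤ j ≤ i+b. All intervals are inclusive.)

0, 1, 2

Evaluate at each i in [0,2]:
  i=0: ✓ (witness j=0)
  i=1: ✓ (witness j=1)
  i=2: ✓ (witness j=2)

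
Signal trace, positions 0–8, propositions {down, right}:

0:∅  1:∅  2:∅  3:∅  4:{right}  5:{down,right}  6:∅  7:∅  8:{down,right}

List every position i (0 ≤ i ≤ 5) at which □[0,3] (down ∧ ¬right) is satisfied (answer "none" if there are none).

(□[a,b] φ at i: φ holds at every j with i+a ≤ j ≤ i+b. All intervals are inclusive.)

none

Evaluate at each i in [0,5]:
  i=0: ✗ (fails at j=0)
  i=1: ✗ (fails at j=1)
  i=2: ✗ (fails at j=2)
  i=3: ✗ (fails at j=3)
  i=4: ✗ (fails at j=4)
  i=5: ✗ (fails at j=5)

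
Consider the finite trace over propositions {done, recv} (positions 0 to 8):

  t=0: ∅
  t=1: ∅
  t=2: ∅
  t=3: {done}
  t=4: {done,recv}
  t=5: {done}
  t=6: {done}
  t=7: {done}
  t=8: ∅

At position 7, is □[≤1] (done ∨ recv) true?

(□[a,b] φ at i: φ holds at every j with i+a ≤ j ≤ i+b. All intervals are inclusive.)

Check (done ∨ recv) at every j in [7,8]:
  j=7: true
  j=8: false
Fails at j=8 → formula fails.

Does not hold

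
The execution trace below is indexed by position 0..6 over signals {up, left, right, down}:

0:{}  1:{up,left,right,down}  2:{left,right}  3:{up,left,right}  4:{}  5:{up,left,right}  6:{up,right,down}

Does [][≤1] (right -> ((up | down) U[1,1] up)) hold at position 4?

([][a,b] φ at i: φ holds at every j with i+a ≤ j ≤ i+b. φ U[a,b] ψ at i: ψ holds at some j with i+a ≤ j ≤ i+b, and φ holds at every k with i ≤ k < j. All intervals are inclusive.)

True

Check (right -> ((up | down) U[1,1] up)) at every j in [4,5]:
  j=4: antecedent false → ✓
  j=5: antecedent true; consequent holds → ✓
All positions satisfy it → formula holds.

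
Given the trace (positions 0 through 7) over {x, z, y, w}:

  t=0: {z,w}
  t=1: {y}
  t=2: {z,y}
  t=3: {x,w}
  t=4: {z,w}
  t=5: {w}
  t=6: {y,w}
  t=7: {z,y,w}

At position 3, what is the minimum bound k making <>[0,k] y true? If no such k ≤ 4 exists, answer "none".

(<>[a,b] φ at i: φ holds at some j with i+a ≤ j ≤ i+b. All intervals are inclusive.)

3

Scan j = 3,4,… for y:
  j=3: fails
  j=4: fails
  j=5: fails
  j=6: holds
First hit at j=6, so smallest k = 6-3 = 3.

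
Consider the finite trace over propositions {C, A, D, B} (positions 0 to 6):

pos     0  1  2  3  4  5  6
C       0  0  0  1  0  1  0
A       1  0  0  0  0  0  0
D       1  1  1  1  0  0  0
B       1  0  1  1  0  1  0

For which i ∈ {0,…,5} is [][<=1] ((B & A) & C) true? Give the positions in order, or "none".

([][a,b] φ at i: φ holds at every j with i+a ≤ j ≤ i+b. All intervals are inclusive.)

none

Evaluate at each i in [0,5]:
  i=0: ✗ (fails at j=0)
  i=1: ✗ (fails at j=1)
  i=2: ✗ (fails at j=2)
  i=3: ✗ (fails at j=3)
  i=4: ✗ (fails at j=4)
  i=5: ✗ (fails at j=5)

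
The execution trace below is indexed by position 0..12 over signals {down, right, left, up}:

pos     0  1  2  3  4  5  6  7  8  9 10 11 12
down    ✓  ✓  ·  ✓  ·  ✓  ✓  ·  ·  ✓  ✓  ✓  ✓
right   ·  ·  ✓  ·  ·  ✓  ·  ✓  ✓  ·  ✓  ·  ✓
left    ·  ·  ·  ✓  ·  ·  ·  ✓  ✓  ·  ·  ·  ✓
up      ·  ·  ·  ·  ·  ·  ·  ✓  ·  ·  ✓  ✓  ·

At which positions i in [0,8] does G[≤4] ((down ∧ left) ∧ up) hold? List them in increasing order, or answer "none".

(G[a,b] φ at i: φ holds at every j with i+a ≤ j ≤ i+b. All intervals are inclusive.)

none

Evaluate at each i in [0,8]:
  i=0: ✗ (fails at j=0)
  i=1: ✗ (fails at j=1)
  i=2: ✗ (fails at j=2)
  i=3: ✗ (fails at j=3)
  i=4: ✗ (fails at j=4)
  i=5: ✗ (fails at j=5)
  i=6: ✗ (fails at j=6)
  i=7: ✗ (fails at j=7)
  i=8: ✗ (fails at j=8)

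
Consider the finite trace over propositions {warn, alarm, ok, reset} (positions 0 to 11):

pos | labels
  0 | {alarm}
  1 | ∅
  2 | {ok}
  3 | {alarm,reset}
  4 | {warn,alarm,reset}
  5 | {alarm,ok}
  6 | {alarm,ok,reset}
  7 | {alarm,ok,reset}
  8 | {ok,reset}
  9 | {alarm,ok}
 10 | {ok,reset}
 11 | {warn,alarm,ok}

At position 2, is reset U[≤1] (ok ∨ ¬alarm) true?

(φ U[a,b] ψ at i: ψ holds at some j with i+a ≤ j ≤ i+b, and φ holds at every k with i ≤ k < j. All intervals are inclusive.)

Yes

Need some j in [2,3] with (ok ∨ ¬alarm), and reset at every k in [2,j-1].
  j=2: (ok ∨ ¬alarm) holds; no prefix to check → satisfied.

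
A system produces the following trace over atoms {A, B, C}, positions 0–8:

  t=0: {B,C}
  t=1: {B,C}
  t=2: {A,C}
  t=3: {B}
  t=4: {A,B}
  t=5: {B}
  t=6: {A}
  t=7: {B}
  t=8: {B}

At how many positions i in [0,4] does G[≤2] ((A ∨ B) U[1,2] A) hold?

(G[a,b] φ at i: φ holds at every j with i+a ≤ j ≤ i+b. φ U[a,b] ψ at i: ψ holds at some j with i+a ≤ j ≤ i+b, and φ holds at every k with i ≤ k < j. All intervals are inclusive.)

4

Evaluate at each i in [0,4]:
  i=0: ✓ (all of [0,2])
  i=1: ✓ (all of [1,3])
  i=2: ✓ (all of [2,4])
  i=3: ✓ (all of [3,5])
  i=4: ✗ (fails at j=6)
Positions where it holds: {0, 1, 2, 3} → 4.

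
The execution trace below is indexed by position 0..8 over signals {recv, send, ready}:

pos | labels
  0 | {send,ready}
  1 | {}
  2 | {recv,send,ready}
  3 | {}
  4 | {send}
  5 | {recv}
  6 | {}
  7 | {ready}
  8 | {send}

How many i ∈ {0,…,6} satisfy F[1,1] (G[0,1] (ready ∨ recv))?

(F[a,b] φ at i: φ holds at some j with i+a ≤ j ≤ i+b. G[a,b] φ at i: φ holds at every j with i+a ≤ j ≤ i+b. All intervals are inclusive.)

0

Evaluate at each i in [0,6]:
  i=0: ✗ (none in [1,1])
  i=1: ✗ (none in [2,2])
  i=2: ✗ (none in [3,3])
  i=3: ✗ (none in [4,4])
  i=4: ✗ (none in [5,5])
  i=5: ✗ (none in [6,6])
  i=6: ✗ (none in [7,7])
Positions where it holds: {} → 0.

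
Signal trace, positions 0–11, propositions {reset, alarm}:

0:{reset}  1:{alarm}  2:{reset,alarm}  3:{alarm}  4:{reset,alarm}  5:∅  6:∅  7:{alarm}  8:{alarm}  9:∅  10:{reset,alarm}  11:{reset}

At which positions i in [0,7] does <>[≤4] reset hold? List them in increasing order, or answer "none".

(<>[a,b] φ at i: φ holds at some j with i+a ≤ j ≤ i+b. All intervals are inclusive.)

Evaluate at each i in [0,7]:
  i=0: ✓ (witness j=0)
  i=1: ✓ (witness j=2)
  i=2: ✓ (witness j=2)
  i=3: ✓ (witness j=4)
  i=4: ✓ (witness j=4)
  i=5: ✗ (none in [5,9])
  i=6: ✓ (witness j=10)
  i=7: ✓ (witness j=10)

0, 1, 2, 3, 4, 6, 7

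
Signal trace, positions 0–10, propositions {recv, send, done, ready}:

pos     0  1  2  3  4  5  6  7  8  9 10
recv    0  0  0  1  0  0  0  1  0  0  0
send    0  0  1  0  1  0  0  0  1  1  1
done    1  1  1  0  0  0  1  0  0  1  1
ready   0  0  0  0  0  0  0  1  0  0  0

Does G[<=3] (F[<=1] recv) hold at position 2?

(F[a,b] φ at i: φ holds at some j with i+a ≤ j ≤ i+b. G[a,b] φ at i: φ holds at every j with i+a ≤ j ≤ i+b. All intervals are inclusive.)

Check F[<=1] recv at every j in [2,5]:
  j=2: holds (witness at 3)
  j=3: holds (witness at 3)
  j=4: fails (none in [4,5])
  j=5: fails (none in [5,6])
Fails at j=4 → formula fails.

False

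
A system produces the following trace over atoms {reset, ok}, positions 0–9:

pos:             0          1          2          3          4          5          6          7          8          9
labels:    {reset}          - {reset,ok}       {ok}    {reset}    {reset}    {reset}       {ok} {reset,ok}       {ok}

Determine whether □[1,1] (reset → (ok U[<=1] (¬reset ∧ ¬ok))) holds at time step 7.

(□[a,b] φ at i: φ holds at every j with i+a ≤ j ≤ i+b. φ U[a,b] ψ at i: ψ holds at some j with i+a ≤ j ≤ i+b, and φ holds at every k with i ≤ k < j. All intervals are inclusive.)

Does not hold

Check (reset → (ok U[<=1] (¬reset ∧ ¬ok))) at every j in [8,8]:
  j=8: antecedent true; consequent fails → ✗
Fails at j=8 → formula fails.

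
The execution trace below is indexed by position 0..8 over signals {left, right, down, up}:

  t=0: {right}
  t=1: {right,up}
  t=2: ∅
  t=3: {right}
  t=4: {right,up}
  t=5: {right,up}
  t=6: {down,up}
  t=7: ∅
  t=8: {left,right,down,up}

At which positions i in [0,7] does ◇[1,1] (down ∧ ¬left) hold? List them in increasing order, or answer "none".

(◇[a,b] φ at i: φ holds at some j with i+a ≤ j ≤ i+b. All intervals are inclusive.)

Evaluate at each i in [0,7]:
  i=0: ✗ (none in [1,1])
  i=1: ✗ (none in [2,2])
  i=2: ✗ (none in [3,3])
  i=3: ✗ (none in [4,4])
  i=4: ✗ (none in [5,5])
  i=5: ✓ (witness j=6)
  i=6: ✗ (none in [7,7])
  i=7: ✗ (none in [8,8])

5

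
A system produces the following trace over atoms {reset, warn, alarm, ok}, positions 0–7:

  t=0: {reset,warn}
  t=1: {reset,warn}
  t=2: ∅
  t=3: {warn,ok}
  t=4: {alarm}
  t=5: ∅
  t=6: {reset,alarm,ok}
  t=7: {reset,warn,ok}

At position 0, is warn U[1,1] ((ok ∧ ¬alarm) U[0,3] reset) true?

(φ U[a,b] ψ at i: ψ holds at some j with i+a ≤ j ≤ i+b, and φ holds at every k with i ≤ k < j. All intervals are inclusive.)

True

Need some j in [1,1] with ((ok ∧ ¬alarm) U[0,3] reset), and warn at every k in [0,j-1].
  j=1: ((ok ∧ ¬alarm) U[0,3] reset) holds; warn holds at every k in [0,0] → satisfied.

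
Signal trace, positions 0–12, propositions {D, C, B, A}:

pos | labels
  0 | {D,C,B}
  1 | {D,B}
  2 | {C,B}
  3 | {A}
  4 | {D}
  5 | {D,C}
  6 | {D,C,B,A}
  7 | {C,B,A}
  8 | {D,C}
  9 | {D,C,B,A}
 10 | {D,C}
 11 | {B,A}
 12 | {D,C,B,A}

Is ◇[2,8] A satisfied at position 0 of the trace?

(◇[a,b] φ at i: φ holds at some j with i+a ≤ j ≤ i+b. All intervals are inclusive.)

Check A at each j in [2,8]:
  j=2: false
  j=3: true
  j=4: false
  j=5: false
  j=6: true
  j=7: true
  j=8: false
Found at j=3 → formula holds.

Yes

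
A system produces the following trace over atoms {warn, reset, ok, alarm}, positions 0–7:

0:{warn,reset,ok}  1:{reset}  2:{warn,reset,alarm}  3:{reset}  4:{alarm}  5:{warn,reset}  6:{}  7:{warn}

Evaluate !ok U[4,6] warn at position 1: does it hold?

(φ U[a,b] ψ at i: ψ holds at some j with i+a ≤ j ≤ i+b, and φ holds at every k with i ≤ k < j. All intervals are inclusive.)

Need some j in [5,7] with warn, and !ok at every k in [1,j-1].
  j=5: warn holds; !ok holds at every k in [1,4] → satisfied.

Yes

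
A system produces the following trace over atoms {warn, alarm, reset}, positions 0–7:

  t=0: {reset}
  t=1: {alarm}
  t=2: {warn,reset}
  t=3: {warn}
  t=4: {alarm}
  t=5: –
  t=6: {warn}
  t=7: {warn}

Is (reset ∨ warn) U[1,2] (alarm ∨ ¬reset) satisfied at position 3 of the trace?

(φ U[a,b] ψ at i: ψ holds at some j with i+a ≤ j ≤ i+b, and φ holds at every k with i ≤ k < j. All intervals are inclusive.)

Need some j in [4,5] with (alarm ∨ ¬reset), and (reset ∨ warn) at every k in [3,j-1].
  j=4: (alarm ∨ ¬reset) holds; (reset ∨ warn) holds at every k in [3,3] → satisfied.

Yes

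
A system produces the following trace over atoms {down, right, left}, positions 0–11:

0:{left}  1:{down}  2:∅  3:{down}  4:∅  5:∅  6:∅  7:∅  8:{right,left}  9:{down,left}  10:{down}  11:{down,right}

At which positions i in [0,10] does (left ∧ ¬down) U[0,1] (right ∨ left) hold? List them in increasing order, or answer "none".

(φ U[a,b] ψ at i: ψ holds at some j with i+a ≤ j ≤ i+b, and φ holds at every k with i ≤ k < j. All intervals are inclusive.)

0, 8, 9

Evaluate at each i in [0,10]:
  i=0: ✓ (rhs at j=0)
  i=1: ✗ (no rhs in [1,2])
  i=2: ✗ (no rhs in [2,3])
  i=3: ✗ (no rhs in [3,4])
  i=4: ✗ (no rhs in [4,5])
  i=5: ✗ (no rhs in [5,6])
  i=6: ✗ (no rhs in [6,7])
  i=7: ✗ (lhs fails at k=7 before rhs at j=8)
  i=8: ✓ (rhs at j=8)
  i=9: ✓ (rhs at j=9)
  i=10: ✗ (lhs fails at k=10 before rhs at j=11)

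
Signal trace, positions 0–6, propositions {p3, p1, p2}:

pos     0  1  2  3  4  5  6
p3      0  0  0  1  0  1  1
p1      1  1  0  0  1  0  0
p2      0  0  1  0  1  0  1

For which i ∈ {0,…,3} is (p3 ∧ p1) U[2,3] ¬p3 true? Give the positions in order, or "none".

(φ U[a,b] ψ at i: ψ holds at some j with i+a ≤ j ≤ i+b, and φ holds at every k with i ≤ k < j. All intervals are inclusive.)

none

Evaluate at each i in [0,3]:
  i=0: ✗ (lhs fails at k=0 before rhs at j=2)
  i=1: ✗ (lhs fails at k=1 before rhs at j=4)
  i=2: ✗ (lhs fails at k=2 before rhs at j=4)
  i=3: ✗ (no rhs in [5,6])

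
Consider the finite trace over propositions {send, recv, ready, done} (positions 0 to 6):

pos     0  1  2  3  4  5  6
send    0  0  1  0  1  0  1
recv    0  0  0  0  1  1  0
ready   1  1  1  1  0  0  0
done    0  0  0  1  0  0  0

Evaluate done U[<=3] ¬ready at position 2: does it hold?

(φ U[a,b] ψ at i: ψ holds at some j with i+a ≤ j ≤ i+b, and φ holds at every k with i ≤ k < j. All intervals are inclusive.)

False

Need some j in [2,5] with ¬ready, and done at every k in [2,j-1].
  j=2: ¬ready false.
  j=3: ¬ready false.
  j=4: ¬ready holds, but done fails at k=2 → not this j.
  j=5: ¬ready holds, but done fails at k=2 → not this j.
No j in the window works → until fails.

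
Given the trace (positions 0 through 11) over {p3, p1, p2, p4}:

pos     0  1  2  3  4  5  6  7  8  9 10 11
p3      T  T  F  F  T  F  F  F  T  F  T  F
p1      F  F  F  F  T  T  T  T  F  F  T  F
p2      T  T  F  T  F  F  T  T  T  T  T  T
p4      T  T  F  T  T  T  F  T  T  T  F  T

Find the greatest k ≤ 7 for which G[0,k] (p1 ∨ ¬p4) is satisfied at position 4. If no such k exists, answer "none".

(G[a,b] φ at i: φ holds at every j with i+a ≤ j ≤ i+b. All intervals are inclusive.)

3

(p1 ∨ ¬p4) must hold from j=4 onward; find where it first fails.
  j=4: holds
  j=5: holds
  j=6: holds
  j=7: holds
  j=8: fails
Holds on [4,7], so largest k = 3.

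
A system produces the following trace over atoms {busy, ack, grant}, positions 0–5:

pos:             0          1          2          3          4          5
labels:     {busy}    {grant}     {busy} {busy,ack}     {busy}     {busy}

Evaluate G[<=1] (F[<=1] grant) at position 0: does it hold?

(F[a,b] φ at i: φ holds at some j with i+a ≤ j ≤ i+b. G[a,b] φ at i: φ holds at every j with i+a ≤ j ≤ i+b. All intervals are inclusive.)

Yes

Check F[<=1] grant at every j in [0,1]:
  j=0: holds (witness at 1)
  j=1: holds (witness at 1)
All positions satisfy it → formula holds.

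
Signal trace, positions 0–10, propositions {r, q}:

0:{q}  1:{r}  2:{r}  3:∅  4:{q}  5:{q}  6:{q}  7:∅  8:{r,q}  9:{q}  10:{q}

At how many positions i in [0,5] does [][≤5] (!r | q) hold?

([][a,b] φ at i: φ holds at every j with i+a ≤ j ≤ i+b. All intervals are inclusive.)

3

Evaluate at each i in [0,5]:
  i=0: ✗ (fails at j=1)
  i=1: ✗ (fails at j=1)
  i=2: ✗ (fails at j=2)
  i=3: ✓ (all of [3,8])
  i=4: ✓ (all of [4,9])
  i=5: ✓ (all of [5,10])
Positions where it holds: {3, 4, 5} → 3.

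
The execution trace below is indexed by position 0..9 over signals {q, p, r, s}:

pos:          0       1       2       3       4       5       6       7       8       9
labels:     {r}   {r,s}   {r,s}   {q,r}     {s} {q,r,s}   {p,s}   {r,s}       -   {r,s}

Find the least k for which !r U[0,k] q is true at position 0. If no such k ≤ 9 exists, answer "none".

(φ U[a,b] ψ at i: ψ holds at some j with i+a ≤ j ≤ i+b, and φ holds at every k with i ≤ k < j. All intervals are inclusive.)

Need earliest j ≥ 0 with q, and !r at every k in [0,j-1].
  j=0: rhs fails.
  j=1: rhs fails.
  j=2: rhs fails.
  j=3: rhs holds but lhs fails at k=0.
  j=4: rhs fails.
  j=5: rhs holds but lhs fails at k=0.
  j=6: rhs fails.
  j=7: rhs fails.
  j=8: rhs fails.
  j=9: rhs fails.
No witness within the range → none.

none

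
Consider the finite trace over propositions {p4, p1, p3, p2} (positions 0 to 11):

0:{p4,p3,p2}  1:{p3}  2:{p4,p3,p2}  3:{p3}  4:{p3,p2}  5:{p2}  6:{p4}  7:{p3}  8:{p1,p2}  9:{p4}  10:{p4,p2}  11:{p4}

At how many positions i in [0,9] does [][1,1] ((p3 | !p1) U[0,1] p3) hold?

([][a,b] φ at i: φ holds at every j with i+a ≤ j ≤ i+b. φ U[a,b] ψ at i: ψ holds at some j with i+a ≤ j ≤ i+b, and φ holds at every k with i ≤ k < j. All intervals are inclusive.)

Evaluate at each i in [0,9]:
  i=0: ✓ (all of [1,1])
  i=1: ✓ (all of [2,2])
  i=2: ✓ (all of [3,3])
  i=3: ✓ (all of [4,4])
  i=4: ✗ (fails at j=5)
  i=5: ✓ (all of [6,6])
  i=6: ✓ (all of [7,7])
  i=7: ✗ (fails at j=8)
  i=8: ✗ (fails at j=9)
  i=9: ✗ (fails at j=10)
Positions where it holds: {0, 1, 2, 3, 5, 6} → 6.

6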